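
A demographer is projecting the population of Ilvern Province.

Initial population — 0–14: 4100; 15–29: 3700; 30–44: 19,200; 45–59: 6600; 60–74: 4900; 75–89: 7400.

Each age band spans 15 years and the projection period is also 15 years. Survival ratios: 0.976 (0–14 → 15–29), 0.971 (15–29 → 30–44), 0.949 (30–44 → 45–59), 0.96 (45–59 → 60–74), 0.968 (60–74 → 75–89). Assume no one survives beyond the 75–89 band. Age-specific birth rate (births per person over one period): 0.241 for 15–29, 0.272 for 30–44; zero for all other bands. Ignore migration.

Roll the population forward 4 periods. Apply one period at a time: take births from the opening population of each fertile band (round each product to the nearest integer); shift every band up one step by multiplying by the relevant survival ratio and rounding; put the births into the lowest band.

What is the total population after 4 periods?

18514

Call the groups 1 to 6, youngest first.
Period 1:
Births: 3700 * 0.241 = 892, 19200 * 0.272 = 5222 → total 6114
Group 2: 4100 * 0.976 = 4002
Group 3: 3700 * 0.971 = 3593
Group 4: 19200 * 0.949 = 18221
Group 5: 6600 * 0.96 = 6336
Group 6: 4900 * 0.968 = 4743
Giving 6114 / 4002 / 3593 / 18221 / 6336 / 4743.
Period 2:
Births: 4002 * 0.241 = 964, 3593 * 0.272 = 977 → total 1941
Group 2: 6114 * 0.976 = 5967
Group 3: 4002 * 0.971 = 3886
Group 4: 3593 * 0.949 = 3410
Group 5: 18221 * 0.96 = 17492
Group 6: 6336 * 0.968 = 6133
Giving 1941 / 5967 / 3886 / 3410 / 17492 / 6133.
Period 3:
Births: 5967 * 0.241 = 1438, 3886 * 0.272 = 1057 → total 2495
Group 2: 1941 * 0.976 = 1894
Group 3: 5967 * 0.971 = 5794
Group 4: 3886 * 0.949 = 3688
Group 5: 3410 * 0.96 = 3274
Group 6: 17492 * 0.968 = 16932
Giving 2495 / 1894 / 5794 / 3688 / 3274 / 16932.
Period 4:
Births: 1894 * 0.241 = 456, 5794 * 0.272 = 1576 → total 2032
Group 2: 2495 * 0.976 = 2435
Group 3: 1894 * 0.971 = 1839
Group 4: 5794 * 0.949 = 5499
Group 5: 3688 * 0.96 = 3540
Group 6: 3274 * 0.968 = 3169
Giving 2032 / 2435 / 1839 / 5499 / 3540 / 3169.
Total after period 4: 2032 + 2435 + 1839 + 5499 + 3540 + 3169 = 18514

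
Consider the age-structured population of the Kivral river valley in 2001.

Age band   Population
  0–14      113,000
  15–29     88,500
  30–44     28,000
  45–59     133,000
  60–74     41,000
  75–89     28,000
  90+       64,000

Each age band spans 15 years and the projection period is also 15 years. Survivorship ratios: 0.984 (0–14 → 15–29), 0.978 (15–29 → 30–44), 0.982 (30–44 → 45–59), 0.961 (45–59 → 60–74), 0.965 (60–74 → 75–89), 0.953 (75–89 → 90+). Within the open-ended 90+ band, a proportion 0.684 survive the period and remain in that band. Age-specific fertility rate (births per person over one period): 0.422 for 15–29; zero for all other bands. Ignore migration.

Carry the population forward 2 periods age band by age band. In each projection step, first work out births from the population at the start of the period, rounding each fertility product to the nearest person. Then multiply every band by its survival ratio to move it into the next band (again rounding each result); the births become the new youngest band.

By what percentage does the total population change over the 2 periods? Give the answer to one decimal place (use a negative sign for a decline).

3.5

Call the groups 1 to 7, youngest first.
— Period 1 —
Births: 88500 × 0.422 = 37347
Group 2: 113000 × 0.984 = 111192
Group 3: 88500 × 0.978 = 86553
Group 4: 28000 × 0.982 = 27496
Group 5: 133000 × 0.961 = 127813
Group 6: 41000 × 0.965 = 39565
Group 7: 28000 × 0.953 + 64000 × 0.684 = 26684 + 43776 = 70460
Population now: 0–14=37347, 15–29=111192, 30–44=86553, 45–59=27496, 60–74=127813, 75–89=39565, 90+=70460
— Period 2 —
Births: 111192 × 0.422 = 46923
Group 2: 37347 × 0.984 = 36749
Group 3: 111192 × 0.978 = 108746
Group 4: 86553 × 0.982 = 84995
Group 5: 27496 × 0.961 = 26424
Group 6: 127813 × 0.965 = 123340
Group 7: 39565 × 0.953 + 70460 × 0.684 = 37705 + 48195 = 85900
Population now: 0–14=46923, 15–29=36749, 30–44=108746, 45–59=84995, 60–74=26424, 75–89=123340, 90+=85900
Total: 495500 → 513077; change = 17577; percentage change = 3.5%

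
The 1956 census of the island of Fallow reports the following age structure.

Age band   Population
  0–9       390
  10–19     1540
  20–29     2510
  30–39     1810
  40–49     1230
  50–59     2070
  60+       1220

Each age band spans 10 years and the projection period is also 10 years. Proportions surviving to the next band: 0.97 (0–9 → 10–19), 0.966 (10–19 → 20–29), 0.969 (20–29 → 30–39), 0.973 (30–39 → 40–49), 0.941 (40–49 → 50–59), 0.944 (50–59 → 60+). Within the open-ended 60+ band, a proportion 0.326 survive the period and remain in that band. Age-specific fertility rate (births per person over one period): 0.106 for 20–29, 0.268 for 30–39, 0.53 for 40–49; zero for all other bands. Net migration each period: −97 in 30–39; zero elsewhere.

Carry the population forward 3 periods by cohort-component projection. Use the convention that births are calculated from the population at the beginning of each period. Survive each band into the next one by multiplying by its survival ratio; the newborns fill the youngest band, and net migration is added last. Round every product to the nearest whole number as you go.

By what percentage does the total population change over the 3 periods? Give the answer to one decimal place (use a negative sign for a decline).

Period 1.
Births: 2510 * 0.106 = 266, 1810 * 0.268 = 485, 1230 * 0.53 = 652 — total 1403
10–19: 390 * 0.97 = 378
20–29: 1540 * 0.966 = 1488
30–39: 2510 * 0.969 = 2432
40–49: 1810 * 0.973 = 1761
50–59: 1230 * 0.941 = 1157
60+: 2070 * 0.944 + 1220 * 0.326 = 1954 + 398 = 2352
Net migration: 30–39 − 97 → 2335
→ [1403, 378, 1488, 2335, 1761, 1157, 2352]
Period 2.
Births: 1488 * 0.106 = 158, 2335 * 0.268 = 626, 1761 * 0.53 = 933 — total 1717
10–19: 1403 * 0.97 = 1361
20–29: 378 * 0.966 = 365
30–39: 1488 * 0.969 = 1442
40–49: 2335 * 0.973 = 2272
50–59: 1761 * 0.941 = 1657
60+: 1157 * 0.944 + 2352 * 0.326 = 1092 + 767 = 1859
Net migration: 30–39 − 97 → 1345
→ [1717, 1361, 365, 1345, 2272, 1657, 1859]
Period 3.
Births: 365 * 0.106 = 39, 1345 * 0.268 = 360, 2272 * 0.53 = 1204 — total 1603
10–19: 1717 * 0.97 = 1665
20–29: 1361 * 0.966 = 1315
30–39: 365 * 0.969 = 354
40–49: 1345 * 0.973 = 1309
50–59: 2272 * 0.941 = 2138
60+: 1657 * 0.944 + 1859 * 0.326 = 1564 + 606 = 2170
Net migration: 30–39 − 97 → 257
→ [1603, 1665, 1315, 257, 1309, 2138, 2170]
Total: 10770 → 10457; change = -313; percentage change = -2.9%

-2.9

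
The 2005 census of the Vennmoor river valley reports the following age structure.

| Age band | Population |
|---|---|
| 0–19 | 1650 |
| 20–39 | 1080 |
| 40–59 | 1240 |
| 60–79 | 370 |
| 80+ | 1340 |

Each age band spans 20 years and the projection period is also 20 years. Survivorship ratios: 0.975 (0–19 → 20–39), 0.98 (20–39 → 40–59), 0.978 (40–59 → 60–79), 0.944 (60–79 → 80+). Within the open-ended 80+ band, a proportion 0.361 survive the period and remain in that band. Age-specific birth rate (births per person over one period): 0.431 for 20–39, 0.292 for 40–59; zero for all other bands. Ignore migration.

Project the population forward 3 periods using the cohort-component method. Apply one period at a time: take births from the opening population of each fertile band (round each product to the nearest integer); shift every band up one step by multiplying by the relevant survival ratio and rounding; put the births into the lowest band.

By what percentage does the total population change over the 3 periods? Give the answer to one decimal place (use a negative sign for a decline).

-1.1

Period 1:
Births: 1080 * 0.431 = 465 ; 1240 * 0.292 = 362 ⇒ total 827
20–39: 1650 * 0.975 = 1609
40–59: 1080 * 0.98 = 1058
60–79: 1240 * 0.978 = 1213
80+: 370 * 0.944 + 1340 * 0.361 = 349 + 484 = 833
End of period: [827, 1609, 1058, 1213, 833]
Period 2:
Births: 1609 * 0.431 = 693 ; 1058 * 0.292 = 309 ⇒ total 1002
20–39: 827 * 0.975 = 806
40–59: 1609 * 0.98 = 1577
60–79: 1058 * 0.978 = 1035
80+: 1213 * 0.944 + 833 * 0.361 = 1145 + 301 = 1446
End of period: [1002, 806, 1577, 1035, 1446]
Period 3:
Births: 806 * 0.431 = 347 ; 1577 * 0.292 = 460 ⇒ total 807
20–39: 1002 * 0.975 = 977
40–59: 806 * 0.98 = 790
60–79: 1577 * 0.978 = 1542
80+: 1035 * 0.944 + 1446 * 0.361 = 977 + 522 = 1499
End of period: [807, 977, 790, 1542, 1499]
Total: 5680 → 5615; change = -65; percentage change = -1.1%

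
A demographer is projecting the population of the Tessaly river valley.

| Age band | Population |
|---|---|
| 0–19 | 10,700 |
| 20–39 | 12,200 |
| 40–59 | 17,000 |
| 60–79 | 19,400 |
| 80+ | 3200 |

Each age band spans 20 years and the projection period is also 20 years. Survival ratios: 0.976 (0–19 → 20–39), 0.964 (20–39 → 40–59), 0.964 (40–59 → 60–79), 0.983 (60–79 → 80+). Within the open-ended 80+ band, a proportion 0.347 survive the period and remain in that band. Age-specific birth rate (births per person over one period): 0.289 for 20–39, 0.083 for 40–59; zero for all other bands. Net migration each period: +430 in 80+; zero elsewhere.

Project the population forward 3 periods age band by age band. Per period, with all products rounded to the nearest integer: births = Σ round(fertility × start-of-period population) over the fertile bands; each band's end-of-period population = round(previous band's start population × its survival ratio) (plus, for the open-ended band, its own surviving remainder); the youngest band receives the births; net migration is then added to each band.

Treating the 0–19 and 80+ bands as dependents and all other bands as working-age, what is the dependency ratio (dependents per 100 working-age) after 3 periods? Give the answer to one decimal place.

Period 1:
Births: 12200 × 0.289 = 3526 ; 17000 × 0.083 = 1411 → 4937
20–39: 10700 × 0.976 = 10443
40–59: 12200 × 0.964 = 11761
60–79: 17000 × 0.964 = 16388
80+: 19400 × 0.983 + 3200 × 0.347 = 19070 + 1110 = 20180
Net migration: 80+ + 430 → 20610
End of period: [4937, 10443, 11761, 16388, 20610]
Period 2:
Births: 10443 × 0.289 = 3018 ; 11761 × 0.083 = 976 → 3994
20–39: 4937 × 0.976 = 4819
40–59: 10443 × 0.964 = 10067
60–79: 11761 × 0.964 = 11338
80+: 16388 × 0.983 + 20610 × 0.347 = 16109 + 7152 = 23261
Net migration: 80+ + 430 → 23691
End of period: [3994, 4819, 10067, 11338, 23691]
Period 3:
Births: 4819 × 0.289 = 1393 ; 10067 × 0.083 = 836 → 2229
20–39: 3994 × 0.976 = 3898
40–59: 4819 × 0.964 = 4646
60–79: 10067 × 0.964 = 9705
80+: 11338 × 0.983 + 23691 × 0.347 = 11145 + 8221 = 19366
Net migration: 80+ + 430 → 19796
End of period: [2229, 3898, 4646, 9705, 19796]
Dependents (band 0–19 + band 80+) = 2229 + 19796 = 22025; working-age = 18249; ratio = 22025/18249 × 100 = 120.7

120.7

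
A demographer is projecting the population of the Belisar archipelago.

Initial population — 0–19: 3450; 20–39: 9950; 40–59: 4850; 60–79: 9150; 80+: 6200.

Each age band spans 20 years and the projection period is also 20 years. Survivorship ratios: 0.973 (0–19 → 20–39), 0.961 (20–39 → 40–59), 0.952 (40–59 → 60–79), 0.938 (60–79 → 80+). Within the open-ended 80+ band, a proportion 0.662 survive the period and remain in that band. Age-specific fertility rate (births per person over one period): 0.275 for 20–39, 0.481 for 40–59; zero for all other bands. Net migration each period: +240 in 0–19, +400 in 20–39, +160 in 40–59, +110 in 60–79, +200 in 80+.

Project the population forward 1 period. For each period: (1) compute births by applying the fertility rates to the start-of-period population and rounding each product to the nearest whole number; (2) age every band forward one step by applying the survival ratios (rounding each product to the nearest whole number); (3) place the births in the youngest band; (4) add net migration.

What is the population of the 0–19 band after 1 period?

5309

Period 1:
Births: 9950 * 0.275 = 2736, 4850 * 0.481 = 2333 ⇒ total 5069
20–39: 3450 * 0.973 = 3357
40–59: 9950 * 0.961 = 9562
60–79: 4850 * 0.952 = 4617
80+: 9150 * 0.938 + 6200 * 0.662 = 8583 + 4104 = 12687
Net migration: 0–19 + 240 → 5309; 20–39 + 400 → 3757; 40–59 + 160 → 9722; 60–79 + 110 → 4727; 80+ + 200 → 12887
End of period: [5309, 3757, 9722, 4727, 12887]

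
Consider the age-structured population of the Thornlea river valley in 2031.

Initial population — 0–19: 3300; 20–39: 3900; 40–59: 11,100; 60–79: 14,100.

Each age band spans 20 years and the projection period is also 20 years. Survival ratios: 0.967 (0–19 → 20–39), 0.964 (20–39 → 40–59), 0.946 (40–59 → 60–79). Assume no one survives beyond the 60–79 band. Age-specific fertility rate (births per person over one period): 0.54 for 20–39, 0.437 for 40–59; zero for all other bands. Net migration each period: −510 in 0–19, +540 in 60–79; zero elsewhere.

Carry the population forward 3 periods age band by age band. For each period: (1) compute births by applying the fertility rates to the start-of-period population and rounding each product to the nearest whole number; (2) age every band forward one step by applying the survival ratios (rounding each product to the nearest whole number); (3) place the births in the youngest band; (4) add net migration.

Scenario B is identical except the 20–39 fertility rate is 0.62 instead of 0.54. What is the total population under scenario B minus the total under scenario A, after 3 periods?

[period 1]
Births: 3900 * 0.54 = 2106 ; 11100 * 0.437 = 4851 → total 6957
20–39: 3300 * 0.967 = 3191
40–59: 3900 * 0.964 = 3760
60–79: 11100 * 0.946 = 10501
Net migration: 0–19 − 510 → 6447; 60–79 + 540 → 11041
Population now: 0–19=6447, 20–39=3191, 40–59=3760, 60–79=11041
[period 2]
Births: 3191 * 0.54 = 1723 ; 3760 * 0.437 = 1643 → total 3366
20–39: 6447 * 0.967 = 6234
40–59: 3191 * 0.964 = 3076
60–79: 3760 * 0.946 = 3557
Net migration: 0–19 − 510 → 2856; 60–79 + 540 → 4097
Population now: 0–19=2856, 20–39=6234, 40–59=3076, 60–79=4097
[period 3]
Births: 6234 * 0.54 = 3366 ; 3076 * 0.437 = 1344 → total 4710
20–39: 2856 * 0.967 = 2762
40–59: 6234 * 0.964 = 6010
60–79: 3076 * 0.946 = 2910
Net migration: 0–19 − 510 → 4200; 60–79 + 540 → 3450
Population now: 0–19=4200, 20–39=2762, 40–59=6010, 60–79=3450
Scenario A total after 3 periods: 16422
Scenario B projection —
[period 1]
Births: 3900 * 0.62 = 2418 ; 11100 * 0.437 = 4851 → total 7269
20–39: 3300 * 0.967 = 3191
40–59: 3900 * 0.964 = 3760
60–79: 11100 * 0.946 = 10501
Net migration: 0–19 − 510 → 6759; 60–79 + 540 → 11041
Population now: 0–19=6759, 20–39=3191, 40–59=3760, 60–79=11041
[period 2]
Births: 3191 * 0.62 = 1978 ; 3760 * 0.437 = 1643 → total 3621
20–39: 6759 * 0.967 = 6536
40–59: 3191 * 0.964 = 3076
60–79: 3760 * 0.946 = 3557
Net migration: 0–19 − 510 → 3111; 60–79 + 540 → 4097
Population now: 0–19=3111, 20–39=6536, 40–59=3076, 60–79=4097
[period 3]
Births: 6536 * 0.62 = 4052 ; 3076 * 0.437 = 1344 → total 5396
20–39: 3111 * 0.967 = 3008
40–59: 6536 * 0.964 = 6301
60–79: 3076 * 0.946 = 2910
Net migration: 0–19 − 510 → 4886; 60–79 + 540 → 3450
Population now: 0–19=4886, 20–39=3008, 40–59=6301, 60–79=3450
Scenario B total after 3 periods: 17645
Difference B − A = 17645 − 16422 = 1223

1223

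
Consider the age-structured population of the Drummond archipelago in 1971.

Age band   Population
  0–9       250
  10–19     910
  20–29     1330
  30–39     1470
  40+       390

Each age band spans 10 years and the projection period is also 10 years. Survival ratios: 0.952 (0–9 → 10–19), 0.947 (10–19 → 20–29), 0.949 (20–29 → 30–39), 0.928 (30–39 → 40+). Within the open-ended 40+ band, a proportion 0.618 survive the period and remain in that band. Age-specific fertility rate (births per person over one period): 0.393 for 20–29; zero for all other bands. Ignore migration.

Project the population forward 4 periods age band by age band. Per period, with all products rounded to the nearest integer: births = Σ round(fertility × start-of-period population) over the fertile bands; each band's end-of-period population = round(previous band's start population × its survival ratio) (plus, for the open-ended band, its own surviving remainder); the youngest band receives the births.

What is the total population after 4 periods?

Call the bands 1 to 5, youngest first.
[period 1]
Births: 1330 * 0.393 = 523
Band 2: 250 * 0.952 = 238
Band 3: 910 * 0.947 = 862
Band 4: 1330 * 0.949 = 1262
Band 5: 1470 * 0.928 + 390 * 0.618 = 1364 + 241 = 1605
Giving 523 / 238 / 862 / 1262 / 1605.
[period 2]
Births: 862 * 0.393 = 339
Band 2: 523 * 0.952 = 498
Band 3: 238 * 0.947 = 225
Band 4: 862 * 0.949 = 818
Band 5: 1262 * 0.928 + 1605 * 0.618 = 1171 + 992 = 2163
Giving 339 / 498 / 225 / 818 / 2163.
[period 3]
Births: 225 * 0.393 = 88
Band 2: 339 * 0.952 = 323
Band 3: 498 * 0.947 = 472
Band 4: 225 * 0.949 = 214
Band 5: 818 * 0.928 + 2163 * 0.618 = 759 + 1337 = 2096
Giving 88 / 323 / 472 / 214 / 2096.
[period 4]
Births: 472 * 0.393 = 185
Band 2: 88 * 0.952 = 84
Band 3: 323 * 0.947 = 306
Band 4: 472 * 0.949 = 448
Band 5: 214 * 0.928 + 2096 * 0.618 = 199 + 1295 = 1494
Giving 185 / 84 / 306 / 448 / 1494.
Total after period 4: 185 + 84 + 306 + 448 + 1494 = 2517

2517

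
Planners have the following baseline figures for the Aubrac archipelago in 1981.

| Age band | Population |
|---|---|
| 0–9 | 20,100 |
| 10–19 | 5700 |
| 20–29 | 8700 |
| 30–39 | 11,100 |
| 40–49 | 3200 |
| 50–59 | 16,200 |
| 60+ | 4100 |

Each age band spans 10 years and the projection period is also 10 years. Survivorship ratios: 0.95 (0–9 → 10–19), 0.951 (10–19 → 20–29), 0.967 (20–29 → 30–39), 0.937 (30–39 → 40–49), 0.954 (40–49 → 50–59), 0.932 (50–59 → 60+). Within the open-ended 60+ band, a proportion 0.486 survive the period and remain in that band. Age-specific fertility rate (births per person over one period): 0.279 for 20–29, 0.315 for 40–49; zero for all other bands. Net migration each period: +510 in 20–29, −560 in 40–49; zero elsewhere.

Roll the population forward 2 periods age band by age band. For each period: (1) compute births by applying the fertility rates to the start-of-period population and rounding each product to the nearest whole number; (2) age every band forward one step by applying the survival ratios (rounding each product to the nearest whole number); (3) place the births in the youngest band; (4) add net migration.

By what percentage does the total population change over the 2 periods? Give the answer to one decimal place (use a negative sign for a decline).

Period 1.
Births: 8700 × 0.279 = 2427  |  3200 × 0.315 = 1008 ⇒ total 3435
10–19: 20100 × 0.95 = 19095
20–29: 5700 × 0.951 = 5421
30–39: 8700 × 0.967 = 8413
40–49: 11100 × 0.937 = 10401
50–59: 3200 × 0.954 = 3053
60+: 16200 × 0.932 + 4100 × 0.486 = 15098 + 1993 = 17091
Net migration: 20–29 + 510 → 5931; 40–49 − 560 → 9841
End of period: [3435, 19095, 5931, 8413, 9841, 3053, 17091]
Period 2.
Births: 5931 × 0.279 = 1655  |  9841 × 0.315 = 3100 ⇒ total 4755
10–19: 3435 × 0.95 = 3263
20–29: 19095 × 0.951 = 18159
30–39: 5931 × 0.967 = 5735
40–49: 8413 × 0.937 = 7883
50–59: 9841 × 0.954 = 9388
60+: 3053 × 0.932 + 17091 × 0.486 = 2845 + 8306 = 11151
Net migration: 20–29 + 510 → 18669; 40–49 − 560 → 7323
End of period: [4755, 3263, 18669, 5735, 7323, 9388, 11151]
Total: 69100 → 60284; change = -8816; percentage change = -12.8%

-12.8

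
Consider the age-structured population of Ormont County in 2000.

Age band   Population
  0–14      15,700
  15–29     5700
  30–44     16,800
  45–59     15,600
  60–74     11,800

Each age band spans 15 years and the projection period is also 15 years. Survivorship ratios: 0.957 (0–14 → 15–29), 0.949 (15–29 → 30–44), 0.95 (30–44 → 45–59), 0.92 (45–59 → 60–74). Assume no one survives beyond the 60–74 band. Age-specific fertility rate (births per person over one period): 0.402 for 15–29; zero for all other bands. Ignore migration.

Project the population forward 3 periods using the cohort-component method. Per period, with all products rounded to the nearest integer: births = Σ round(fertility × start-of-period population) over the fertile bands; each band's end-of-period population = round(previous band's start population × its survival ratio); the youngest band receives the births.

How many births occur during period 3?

(Groups numbered youngest = 1 to oldest = 5.)
[period 1]
Births: 5700 × 0.402 = 2291
Group 2: 15700 × 0.957 = 15025
Group 3: 5700 × 0.949 = 5409
Group 4: 16800 × 0.95 = 15960
Group 5: 15600 × 0.92 = 14352
→ [2291, 15025, 5409, 15960, 14352]
[period 2]
Births: 15025 × 0.402 = 6040
Group 2: 2291 × 0.957 = 2192
Group 3: 15025 × 0.949 = 14259
Group 4: 5409 × 0.95 = 5139
Group 5: 15960 × 0.92 = 14683
→ [6040, 2192, 14259, 5139, 14683]
[period 3]
Births: 2192 × 0.402 = 881
Group 2: 6040 × 0.957 = 5780
Group 3: 2192 × 0.949 = 2080
Group 4: 14259 × 0.95 = 13546
Group 5: 5139 × 0.92 = 4728
→ [881, 5780, 2080, 13546, 4728]

881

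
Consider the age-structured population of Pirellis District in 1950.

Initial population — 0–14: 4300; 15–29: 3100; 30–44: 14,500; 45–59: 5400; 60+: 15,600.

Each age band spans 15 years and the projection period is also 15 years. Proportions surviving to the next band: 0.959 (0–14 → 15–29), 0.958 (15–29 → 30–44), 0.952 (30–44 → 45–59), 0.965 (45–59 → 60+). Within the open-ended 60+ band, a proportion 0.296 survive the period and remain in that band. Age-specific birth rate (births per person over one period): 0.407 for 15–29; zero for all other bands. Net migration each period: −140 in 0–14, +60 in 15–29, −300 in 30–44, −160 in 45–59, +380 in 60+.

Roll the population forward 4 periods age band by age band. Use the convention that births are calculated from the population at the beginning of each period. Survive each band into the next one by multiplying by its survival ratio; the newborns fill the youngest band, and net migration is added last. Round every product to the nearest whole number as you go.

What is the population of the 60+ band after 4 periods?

Call the groups 1 to 5, youngest first.
[period 1]
Births: 3100 × 0.407 = 1262
Group 2: 4300 × 0.959 = 4124
Group 3: 3100 × 0.958 = 2970
Group 4: 14500 × 0.952 = 13804
Group 5: 5400 × 0.965 + 15600 × 0.296 = 5211 + 4618 = 9829
Net migration: Group 1 − 140 → 1122; Group 2 + 60 → 4184; Group 3 − 300 → 2670; Group 4 − 160 → 13644; Group 5 + 380 → 10209
Population now: 0–14=1122, 15–29=4184, 30–44=2670, 45–59=13644, 60+=10209
[period 2]
Births: 4184 × 0.407 = 1703
Group 2: 1122 × 0.959 = 1076
Group 3: 4184 × 0.958 = 4008
Group 4: 2670 × 0.952 = 2542
Group 5: 13644 × 0.965 + 10209 × 0.296 = 13166 + 3022 = 16188
Net migration: Group 1 − 140 → 1563; Group 2 + 60 → 1136; Group 3 − 300 → 3708; Group 4 − 160 → 2382; Group 5 + 380 → 16568
Population now: 0–14=1563, 15–29=1136, 30–44=3708, 45–59=2382, 60+=16568
[period 3]
Births: 1136 × 0.407 = 462
Group 2: 1563 × 0.959 = 1499
Group 3: 1136 × 0.958 = 1088
Group 4: 3708 × 0.952 = 3530
Group 5: 2382 × 0.965 + 16568 × 0.296 = 2299 + 4904 = 7203
Net migration: Group 1 − 140 → 322; Group 2 + 60 → 1559; Group 3 − 300 → 788; Group 4 − 160 → 3370; Group 5 + 380 → 7583
Population now: 0–14=322, 15–29=1559, 30–44=788, 45–59=3370, 60+=7583
[period 4]
Births: 1559 × 0.407 = 635
Group 2: 322 × 0.959 = 309
Group 3: 1559 × 0.958 = 1494
Group 4: 788 × 0.952 = 750
Group 5: 3370 × 0.965 + 7583 × 0.296 = 3252 + 2245 = 5497
Net migration: Group 1 − 140 → 495; Group 2 + 60 → 369; Group 3 − 300 → 1194; Group 4 − 160 → 590; Group 5 + 380 → 5877
Population now: 0–14=495, 15–29=369, 30–44=1194, 45–59=590, 60+=5877

5877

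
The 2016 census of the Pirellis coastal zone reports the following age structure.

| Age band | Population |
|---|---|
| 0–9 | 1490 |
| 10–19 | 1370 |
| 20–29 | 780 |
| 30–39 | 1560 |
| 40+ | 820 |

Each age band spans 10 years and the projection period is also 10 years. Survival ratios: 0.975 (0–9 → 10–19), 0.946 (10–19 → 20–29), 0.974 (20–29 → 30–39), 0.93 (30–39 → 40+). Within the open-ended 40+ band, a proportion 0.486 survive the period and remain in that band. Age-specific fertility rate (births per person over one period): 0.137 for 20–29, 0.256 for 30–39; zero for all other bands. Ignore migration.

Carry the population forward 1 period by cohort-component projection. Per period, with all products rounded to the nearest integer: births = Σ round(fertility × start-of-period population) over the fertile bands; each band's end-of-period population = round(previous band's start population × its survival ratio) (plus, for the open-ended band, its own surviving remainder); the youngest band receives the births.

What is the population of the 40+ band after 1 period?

Let group 1 be 0–9 through group 5 = 40+.
Period 1.
Births: 780 × 0.137 = 107  |  1560 × 0.256 = 399 ⇒ total 506
Group 2: 1490 × 0.975 = 1453
Group 3: 1370 × 0.946 = 1296
Group 4: 780 × 0.974 = 760
Group 5: 1560 × 0.93 + 820 × 0.486 = 1451 + 399 = 1850
→ [506, 1453, 1296, 760, 1850]

1850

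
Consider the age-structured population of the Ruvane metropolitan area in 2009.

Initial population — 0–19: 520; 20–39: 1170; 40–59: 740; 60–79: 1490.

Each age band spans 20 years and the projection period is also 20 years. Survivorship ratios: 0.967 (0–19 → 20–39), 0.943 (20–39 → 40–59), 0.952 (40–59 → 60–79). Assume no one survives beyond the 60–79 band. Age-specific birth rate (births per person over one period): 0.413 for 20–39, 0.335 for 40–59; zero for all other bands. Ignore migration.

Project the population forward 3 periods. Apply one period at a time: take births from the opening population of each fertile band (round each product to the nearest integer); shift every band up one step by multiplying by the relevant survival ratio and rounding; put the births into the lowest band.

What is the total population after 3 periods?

After projecting period 1:
Births: 1170 × 0.413 = 483 ; 740 × 0.335 = 248 → total 731
20–39: 520 × 0.967 = 503
40–59: 1170 × 0.943 = 1103
60–79: 740 × 0.952 = 704
→ [731, 503, 1103, 704]
After projecting period 2:
Births: 503 × 0.413 = 208 ; 1103 × 0.335 = 370 → total 578
20–39: 731 × 0.967 = 707
40–59: 503 × 0.943 = 474
60–79: 1103 × 0.952 = 1050
→ [578, 707, 474, 1050]
After projecting period 3:
Births: 707 × 0.413 = 292 ; 474 × 0.335 = 159 → total 451
20–39: 578 × 0.967 = 559
40–59: 707 × 0.943 = 667
60–79: 474 × 0.952 = 451
→ [451, 559, 667, 451]
Total after period 3: 451 + 559 + 667 + 451 = 2128

2128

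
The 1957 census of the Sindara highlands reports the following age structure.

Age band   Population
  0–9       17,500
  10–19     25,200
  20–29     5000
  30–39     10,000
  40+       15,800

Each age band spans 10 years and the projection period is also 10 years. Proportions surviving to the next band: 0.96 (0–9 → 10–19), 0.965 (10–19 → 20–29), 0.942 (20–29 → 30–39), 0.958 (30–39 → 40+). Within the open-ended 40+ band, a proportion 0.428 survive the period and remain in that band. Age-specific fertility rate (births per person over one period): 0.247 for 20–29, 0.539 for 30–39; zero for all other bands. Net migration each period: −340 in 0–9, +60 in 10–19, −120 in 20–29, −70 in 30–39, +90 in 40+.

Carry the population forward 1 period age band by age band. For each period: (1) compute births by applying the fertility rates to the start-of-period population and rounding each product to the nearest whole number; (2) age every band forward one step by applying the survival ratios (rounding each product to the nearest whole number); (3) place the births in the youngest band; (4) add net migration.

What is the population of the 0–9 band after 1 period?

6285

Period 1:
Births: 5000 * 0.247 = 1235  |  10000 * 0.539 = 5390 → 6625
10–19: 17500 * 0.96 = 16800
20–29: 25200 * 0.965 = 24318
30–39: 5000 * 0.942 = 4710
40+: 10000 * 0.958 + 15800 * 0.428 = 9580 + 6762 = 16342
Net migration: 0–9 − 340 → 6285; 10–19 + 60 → 16860; 20–29 − 120 → 24198; 30–39 − 70 → 4640; 40+ + 90 → 16432
Giving 6285 / 16860 / 24198 / 4640 / 16432.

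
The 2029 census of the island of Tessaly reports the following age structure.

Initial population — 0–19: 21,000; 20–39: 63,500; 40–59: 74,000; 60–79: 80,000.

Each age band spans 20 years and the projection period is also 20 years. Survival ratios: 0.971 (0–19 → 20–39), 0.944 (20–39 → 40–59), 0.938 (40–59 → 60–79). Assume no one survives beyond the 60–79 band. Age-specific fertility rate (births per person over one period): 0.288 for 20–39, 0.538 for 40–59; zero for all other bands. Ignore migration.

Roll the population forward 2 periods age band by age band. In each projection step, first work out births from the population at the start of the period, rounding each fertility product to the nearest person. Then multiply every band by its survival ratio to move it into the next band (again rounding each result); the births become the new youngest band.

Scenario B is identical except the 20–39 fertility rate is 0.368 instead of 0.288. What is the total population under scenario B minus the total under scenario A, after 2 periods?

6564

[period 1]
Births: 63500 × 0.288 = 18288 ; 74000 × 0.538 = 39812 — total 58100
20–39: 21000 × 0.971 = 20391
40–59: 63500 × 0.944 = 59944
60–79: 74000 × 0.938 = 69412
End of period: [58100, 20391, 59944, 69412]
[period 2]
Births: 20391 × 0.288 = 5873 ; 59944 × 0.538 = 32250 — total 38123
20–39: 58100 × 0.971 = 56415
40–59: 20391 × 0.944 = 19249
60–79: 59944 × 0.938 = 56227
End of period: [38123, 56415, 19249, 56227]
Scenario A total after 2 periods: 170014
Scenario B projection —
[period 1]
Births: 63500 × 0.368 = 23368 ; 74000 × 0.538 = 39812 — total 63180
20–39: 21000 × 0.971 = 20391
40–59: 63500 × 0.944 = 59944
60–79: 74000 × 0.938 = 69412
End of period: [63180, 20391, 59944, 69412]
[period 2]
Births: 20391 × 0.368 = 7504 ; 59944 × 0.538 = 32250 — total 39754
20–39: 63180 × 0.971 = 61348
40–59: 20391 × 0.944 = 19249
60–79: 59944 × 0.938 = 56227
End of period: [39754, 61348, 19249, 56227]
Scenario B total after 2 periods: 176578
Difference B − A = 176578 − 170014 = 6564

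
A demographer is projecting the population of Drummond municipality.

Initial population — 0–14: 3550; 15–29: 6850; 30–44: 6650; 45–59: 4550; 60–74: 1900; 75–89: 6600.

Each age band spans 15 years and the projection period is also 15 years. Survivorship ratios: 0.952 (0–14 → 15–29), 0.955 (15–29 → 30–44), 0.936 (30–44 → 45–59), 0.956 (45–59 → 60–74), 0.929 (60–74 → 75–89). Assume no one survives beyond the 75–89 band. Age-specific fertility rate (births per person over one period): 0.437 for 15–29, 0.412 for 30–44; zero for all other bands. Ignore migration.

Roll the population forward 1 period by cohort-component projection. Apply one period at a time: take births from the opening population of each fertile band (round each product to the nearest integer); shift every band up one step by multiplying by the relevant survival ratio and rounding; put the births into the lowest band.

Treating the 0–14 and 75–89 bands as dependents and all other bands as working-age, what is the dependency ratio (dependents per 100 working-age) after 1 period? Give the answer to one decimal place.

After projecting period 1:
Births: 6850 * 0.437 = 2993 ; 6650 * 0.412 = 2740 → 5733
15–29: 3550 * 0.952 = 3380
30–44: 6850 * 0.955 = 6542
45–59: 6650 * 0.936 = 6224
60–74: 4550 * 0.956 = 4350
75–89: 1900 * 0.929 = 1765
Population now: 0–14=5733, 15–29=3380, 30–44=6542, 45–59=6224, 60–74=4350, 75–89=1765
Dependents (band 0–14 + band 75–89) = 5733 + 1765 = 7498; working-age = 20496; ratio = 7498/20496 × 100 = 36.6

36.6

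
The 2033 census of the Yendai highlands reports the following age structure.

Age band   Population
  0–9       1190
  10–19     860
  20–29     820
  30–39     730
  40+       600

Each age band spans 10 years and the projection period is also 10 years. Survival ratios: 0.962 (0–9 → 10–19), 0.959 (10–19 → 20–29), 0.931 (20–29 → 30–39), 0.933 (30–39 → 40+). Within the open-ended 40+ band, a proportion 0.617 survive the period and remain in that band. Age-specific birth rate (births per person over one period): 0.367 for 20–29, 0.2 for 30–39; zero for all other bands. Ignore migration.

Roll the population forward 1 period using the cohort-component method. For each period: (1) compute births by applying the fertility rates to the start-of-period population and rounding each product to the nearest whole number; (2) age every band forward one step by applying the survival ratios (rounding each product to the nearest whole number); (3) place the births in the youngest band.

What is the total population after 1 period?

4231

Numbering the groups 1..5 from youngest to oldest:
Period 1.
Births: 820 × 0.367 = 301 ; 730 × 0.2 = 146 → total 447
Group 2: 1190 × 0.962 = 1145
Group 3: 860 × 0.959 = 825
Group 4: 820 × 0.931 = 763
Group 5: 730 × 0.933 + 600 × 0.617 = 681 + 370 = 1051
→ [447, 1145, 825, 763, 1051]
Total after period 1: 447 + 1145 + 825 + 763 + 1051 = 4231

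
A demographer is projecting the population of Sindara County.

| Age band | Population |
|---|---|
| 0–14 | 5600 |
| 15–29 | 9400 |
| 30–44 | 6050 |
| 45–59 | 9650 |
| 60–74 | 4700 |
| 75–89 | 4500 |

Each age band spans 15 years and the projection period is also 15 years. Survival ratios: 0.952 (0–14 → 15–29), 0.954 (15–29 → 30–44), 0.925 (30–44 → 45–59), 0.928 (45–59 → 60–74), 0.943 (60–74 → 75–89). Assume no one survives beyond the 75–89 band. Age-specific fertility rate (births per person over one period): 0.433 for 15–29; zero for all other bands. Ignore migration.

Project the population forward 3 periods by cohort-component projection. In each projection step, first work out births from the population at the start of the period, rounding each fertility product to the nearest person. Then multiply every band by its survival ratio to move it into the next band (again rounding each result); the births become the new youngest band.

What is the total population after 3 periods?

24872

[period 1]
Births: 9400 × 0.433 = 4070
15–29: 5600 × 0.952 = 5331
30–44: 9400 × 0.954 = 8968
45–59: 6050 × 0.925 = 5596
60–74: 9650 × 0.928 = 8955
75–89: 4700 × 0.943 = 4432
Population now: 0–14=4070, 15–29=5331, 30–44=8968, 45–59=5596, 60–74=8955, 75–89=4432
[period 2]
Births: 5331 × 0.433 = 2308
15–29: 4070 × 0.952 = 3875
30–44: 5331 × 0.954 = 5086
45–59: 8968 × 0.925 = 8295
60–74: 5596 × 0.928 = 5193
75–89: 8955 × 0.943 = 8445
Population now: 0–14=2308, 15–29=3875, 30–44=5086, 45–59=8295, 60–74=5193, 75–89=8445
[period 3]
Births: 3875 × 0.433 = 1678
15–29: 2308 × 0.952 = 2197
30–44: 3875 × 0.954 = 3697
45–59: 5086 × 0.925 = 4705
60–74: 8295 × 0.928 = 7698
75–89: 5193 × 0.943 = 4897
Population now: 0–14=1678, 15–29=2197, 30–44=3697, 45–59=4705, 60–74=7698, 75–89=4897
Total after period 3: 1678 + 2197 + 3697 + 4705 + 7698 + 4897 = 24872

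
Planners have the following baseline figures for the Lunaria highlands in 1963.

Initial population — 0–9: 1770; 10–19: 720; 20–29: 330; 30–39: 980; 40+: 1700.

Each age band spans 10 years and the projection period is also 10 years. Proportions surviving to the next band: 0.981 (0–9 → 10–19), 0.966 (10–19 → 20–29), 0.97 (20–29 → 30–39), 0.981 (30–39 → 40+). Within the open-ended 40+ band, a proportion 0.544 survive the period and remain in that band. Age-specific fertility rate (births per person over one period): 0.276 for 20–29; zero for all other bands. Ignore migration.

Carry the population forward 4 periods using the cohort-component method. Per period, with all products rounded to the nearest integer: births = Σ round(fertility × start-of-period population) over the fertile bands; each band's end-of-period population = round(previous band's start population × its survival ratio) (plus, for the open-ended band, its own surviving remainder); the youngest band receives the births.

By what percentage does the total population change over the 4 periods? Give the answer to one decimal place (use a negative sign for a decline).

Period 1:
Births: 330 × 0.276 = 91
10–19: 1770 × 0.981 = 1736
20–29: 720 × 0.966 = 696
30–39: 330 × 0.97 = 320
40+: 980 × 0.981 + 1700 × 0.544 = 961 + 925 = 1886
Population now: 0–9=91, 10–19=1736, 20–29=696, 30–39=320, 40+=1886
Period 2:
Births: 696 × 0.276 = 192
10–19: 91 × 0.981 = 89
20–29: 1736 × 0.966 = 1677
30–39: 696 × 0.97 = 675
40+: 320 × 0.981 + 1886 × 0.544 = 314 + 1026 = 1340
Population now: 0–9=192, 10–19=89, 20–29=1677, 30–39=675, 40+=1340
Period 3:
Births: 1677 × 0.276 = 463
10–19: 192 × 0.981 = 188
20–29: 89 × 0.966 = 86
30–39: 1677 × 0.97 = 1627
40+: 675 × 0.981 + 1340 × 0.544 = 662 + 729 = 1391
Population now: 0–9=463, 10–19=188, 20–29=86, 30–39=1627, 40+=1391
Period 4:
Births: 86 × 0.276 = 24
10–19: 463 × 0.981 = 454
20–29: 188 × 0.966 = 182
30–39: 86 × 0.97 = 83
40+: 1627 × 0.981 + 1391 × 0.544 = 1596 + 757 = 2353
Population now: 0–9=24, 10–19=454, 20–29=182, 30–39=83, 40+=2353
Total: 5500 → 3096; change = -2404; percentage change = -43.7%

-43.7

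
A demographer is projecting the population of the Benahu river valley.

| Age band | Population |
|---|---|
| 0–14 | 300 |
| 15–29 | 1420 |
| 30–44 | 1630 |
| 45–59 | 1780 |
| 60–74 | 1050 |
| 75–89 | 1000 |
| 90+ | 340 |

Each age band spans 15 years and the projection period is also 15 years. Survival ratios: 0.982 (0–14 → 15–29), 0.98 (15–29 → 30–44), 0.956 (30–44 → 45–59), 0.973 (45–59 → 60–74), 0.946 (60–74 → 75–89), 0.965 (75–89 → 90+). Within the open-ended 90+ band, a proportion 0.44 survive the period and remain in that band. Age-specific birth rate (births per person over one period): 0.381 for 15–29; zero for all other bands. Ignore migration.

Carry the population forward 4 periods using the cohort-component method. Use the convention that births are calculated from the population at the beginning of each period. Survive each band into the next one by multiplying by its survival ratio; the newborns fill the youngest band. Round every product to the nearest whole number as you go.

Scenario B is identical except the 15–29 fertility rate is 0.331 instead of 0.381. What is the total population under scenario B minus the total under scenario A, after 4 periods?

-136

Call the groups 1 to 7, youngest first.
[period 1]
Births: 1420 × 0.381 = 541
Group 2: 300 × 0.982 = 295
Group 3: 1420 × 0.98 = 1392
Group 4: 1630 × 0.956 = 1558
Group 5: 1780 × 0.973 = 1732
Group 6: 1050 × 0.946 = 993
Group 7: 1000 × 0.965 + 340 × 0.44 = 965 + 150 = 1115
End of period: [541, 295, 1392, 1558, 1732, 993, 1115]
[period 2]
Births: 295 × 0.381 = 112
Group 2: 541 × 0.982 = 531
Group 3: 295 × 0.98 = 289
Group 4: 1392 × 0.956 = 1331
Group 5: 1558 × 0.973 = 1516
Group 6: 1732 × 0.946 = 1638
Group 7: 993 × 0.965 + 1115 × 0.44 = 958 + 491 = 1449
End of period: [112, 531, 289, 1331, 1516, 1638, 1449]
[period 3]
Births: 531 × 0.381 = 202
Group 2: 112 × 0.982 = 110
Group 3: 531 × 0.98 = 520
Group 4: 289 × 0.956 = 276
Group 5: 1331 × 0.973 = 1295
Group 6: 1516 × 0.946 = 1434
Group 7: 1638 × 0.965 + 1449 × 0.44 = 1581 + 638 = 2219
End of period: [202, 110, 520, 276, 1295, 1434, 2219]
[period 4]
Births: 110 × 0.381 = 42
Group 2: 202 × 0.982 = 198
Group 3: 110 × 0.98 = 108
Group 4: 520 × 0.956 = 497
Group 5: 276 × 0.973 = 269
Group 6: 1295 × 0.946 = 1225
Group 7: 1434 × 0.965 + 2219 × 0.44 = 1384 + 976 = 2360
End of period: [42, 198, 108, 497, 269, 1225, 2360]
Scenario A total after 4 periods: 4699
Scenario B projection —
[period 1]
Births: 1420 × 0.331 = 470
Group 2: 300 × 0.982 = 295
Group 3: 1420 × 0.98 = 1392
Group 4: 1630 × 0.956 = 1558
Group 5: 1780 × 0.973 = 1732
Group 6: 1050 × 0.946 = 993
Group 7: 1000 × 0.965 + 340 × 0.44 = 965 + 150 = 1115
End of period: [470, 295, 1392, 1558, 1732, 993, 1115]
[period 2]
Births: 295 × 0.331 = 98
Group 2: 470 × 0.982 = 462
Group 3: 295 × 0.98 = 289
Group 4: 1392 × 0.956 = 1331
Group 5: 1558 × 0.973 = 1516
Group 6: 1732 × 0.946 = 1638
Group 7: 993 × 0.965 + 1115 × 0.44 = 958 + 491 = 1449
End of period: [98, 462, 289, 1331, 1516, 1638, 1449]
[period 3]
Births: 462 × 0.331 = 153
Group 2: 98 × 0.982 = 96
Group 3: 462 × 0.98 = 453
Group 4: 289 × 0.956 = 276
Group 5: 1331 × 0.973 = 1295
Group 6: 1516 × 0.946 = 1434
Group 7: 1638 × 0.965 + 1449 × 0.44 = 1581 + 638 = 2219
End of period: [153, 96, 453, 276, 1295, 1434, 2219]
[period 4]
Births: 96 × 0.331 = 32
Group 2: 153 × 0.982 = 150
Group 3: 96 × 0.98 = 94
Group 4: 453 × 0.956 = 433
Group 5: 276 × 0.973 = 269
Group 6: 1295 × 0.946 = 1225
Group 7: 1434 × 0.965 + 2219 × 0.44 = 1384 + 976 = 2360
End of period: [32, 150, 94, 433, 269, 1225, 2360]
Scenario B total after 4 periods: 4563
Difference B − A = 4563 − 4699 = -136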